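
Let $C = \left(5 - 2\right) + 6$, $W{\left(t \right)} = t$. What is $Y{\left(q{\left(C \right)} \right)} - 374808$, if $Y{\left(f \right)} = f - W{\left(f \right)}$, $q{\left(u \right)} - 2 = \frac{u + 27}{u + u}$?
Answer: $-374808$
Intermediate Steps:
$C = 9$ ($C = 3 + 6 = 9$)
$q{\left(u \right)} = 2 + \frac{27 + u}{2 u}$ ($q{\left(u \right)} = 2 + \frac{u + 27}{u + u} = 2 + \frac{27 + u}{2 u}$)
$Y{\left(f \right)} = 0$ ($Y{\left(f \right)} = f - f = 0$)
$Y{\left(q{\left(C \right)} \right)} - 374808 = 0 - 374808 = -374808$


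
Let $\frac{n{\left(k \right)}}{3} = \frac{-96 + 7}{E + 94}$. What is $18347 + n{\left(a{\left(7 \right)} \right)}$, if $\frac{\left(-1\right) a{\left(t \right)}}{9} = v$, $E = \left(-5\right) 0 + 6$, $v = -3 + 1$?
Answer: $\frac{1834433}{100} \approx 18344.0$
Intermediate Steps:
$v = -2$
$E = 6$ ($E = 0 + 6 = 6$)
$a{\left(t \right)} = 18$ ($a{\left(t \right)} = \left(-9\right) \left(-2\right) = 18$)
$n{\left(k \right)} = - \frac{267}{100}$ ($n{\left(k \right)} = 3 \frac{-96 + 7}{6 + 94} = 3 \left(- \frac{89}{100}\right) = - \frac{267}{100}$)
$18347 + n{\left(a{\left(7 \right)} \right)} = 18347 - \frac{267}{100} = \frac{1834433}{100}$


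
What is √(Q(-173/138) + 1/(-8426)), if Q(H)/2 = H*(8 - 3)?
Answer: I*√4237524471246/581394 ≈ 3.5407*I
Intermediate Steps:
Q(H) = 10*H (Q(H) = 2*(H*(8 - 3)) = 2*(H*5) = 2*(5*H) = 10*H)
√(Q(-173/138) + 1/(-8426)) = √(10*(-173/138) + 1/(-8426)) = √(10*(-173*1/138) - 1/8426) = √(10*(-173/138) - 1/8426) = √(-865/69 - 1/8426) = √(-7288559/581394) = I*√4237524471246/581394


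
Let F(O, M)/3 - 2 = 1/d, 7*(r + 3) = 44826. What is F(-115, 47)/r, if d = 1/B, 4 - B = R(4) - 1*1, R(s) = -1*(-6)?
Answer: 7/14935 ≈ 0.00046870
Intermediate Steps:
r = 44805/7 (r = -3 + (1/7)*44826 = -3 + 44826/7 = 44805/7 ≈ 6400.7)
R(s) = 6
B = -1 (B = 4 - (6 - 1*1) = 4 - (6 - 1) = 4 - 1*5 = 4 - 5 = -1)
d = -1 (d = 1/(-1) = -1)
F(O, M) = 3 (F(O, M) = 6 + 3/(-1) = 6 + 3*(-1) = 6 - 3 = 3)
F(-115, 47)/r = 3/(44805/7) = 3*(7/44805) = 7/14935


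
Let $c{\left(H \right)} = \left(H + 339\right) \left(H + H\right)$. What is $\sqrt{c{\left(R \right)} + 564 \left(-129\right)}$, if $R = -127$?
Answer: $2 i \sqrt{31651} \approx 355.81 i$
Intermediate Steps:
$c{\left(H \right)} = 2 H \left(339 + H\right)$ ($c{\left(H \right)} = \left(339 + H\right) 2 H = 2 H \left(339 + H\right)$)
$\sqrt{c{\left(R \right)} + 564 \left(-129\right)} = \sqrt{2 \left(-127\right) \left(339 - 127\right) + 564 \left(-129\right)} = \sqrt{2 \left(-127\right) 212 - 72756} = \sqrt{-53848 - 72756} = \sqrt{-126604} = 2 i \sqrt{31651}$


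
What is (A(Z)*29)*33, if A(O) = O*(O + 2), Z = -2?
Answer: 0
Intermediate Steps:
A(O) = O*(2 + O)
(A(Z)*29)*33 = (-2*(2 - 2)*29)*33 = (-2*0*29)*33 = (0*29)*33 = 0*33 = 0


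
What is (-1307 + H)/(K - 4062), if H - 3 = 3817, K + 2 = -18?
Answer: -2513/4082 ≈ -0.61563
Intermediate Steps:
K = -20 (K = -2 - 18 = -20)
H = 3820 (H = 3 + 3817 = 3820)
(-1307 + H)/(K - 4062) = (-1307 + 3820)/(-20 - 4062) = 2513/(-4082) = 2513*(-1/4082) = -2513/4082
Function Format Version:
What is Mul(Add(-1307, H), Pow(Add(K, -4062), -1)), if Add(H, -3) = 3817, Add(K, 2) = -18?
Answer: Rational(-2513, 4082) ≈ -0.61563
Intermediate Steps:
K = -20 (K = Add(-2, -18) = -20)
H = 3820 (H = Add(3, 3817) = 3820)
Mul(Add(-1307, H), Pow(Add(K, -4062), -1)) = Mul(Add(-1307, 3820), Pow(Add(-20, -4062), -1)) = Mul(2513, Pow(-4082, -1)) = Mul(2513, Rational(-1, 4082)) = Rational(-2513, 4082)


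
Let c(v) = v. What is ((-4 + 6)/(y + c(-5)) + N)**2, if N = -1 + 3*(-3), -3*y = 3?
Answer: 961/9 ≈ 106.78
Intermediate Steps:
y = -1 (y = -1/3*3 = -1)
N = -10 (N = -1 - 9 = -10)
((-4 + 6)/(y + c(-5)) + N)**2 = ((-4 + 6)/(-1 - 5) - 10)**2 = (2/(-6) - 10)**2 = (2*(-1/6) - 10)**2 = (-1/3 - 10)**2 = (-31/3)**2 = 961/9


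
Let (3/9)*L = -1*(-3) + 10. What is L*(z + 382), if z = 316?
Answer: 27222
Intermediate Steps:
L = 39 (L = 3*(-1*(-3) + 10) = 3*(3 + 10) = 3*13 = 39)
L*(z + 382) = 39*(316 + 382) = 39*698 = 27222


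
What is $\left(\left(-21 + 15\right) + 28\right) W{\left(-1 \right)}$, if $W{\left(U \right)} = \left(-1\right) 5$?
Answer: $-110$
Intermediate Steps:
$W{\left(U \right)} = -5$
$\left(\left(-21 + 15\right) + 28\right) W{\left(-1 \right)} = \left(\left(-21 + 15\right) + 28\right) \left(-5\right) = \left(-6 + 28\right) \left(-5\right) = 22 \left(-5\right) = -110$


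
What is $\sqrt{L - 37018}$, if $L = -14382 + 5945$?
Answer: $i \sqrt{45455} \approx 213.2 i$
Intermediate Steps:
$L = -8437$
$\sqrt{L - 37018} = \sqrt{-8437 - 37018} = \sqrt{-45455} = i \sqrt{45455}$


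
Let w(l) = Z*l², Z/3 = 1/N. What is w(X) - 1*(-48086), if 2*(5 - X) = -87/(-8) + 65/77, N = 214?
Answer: 15619025525339/324814336 ≈ 48086.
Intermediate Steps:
Z = 3/214 ≈ 0.014019
X = -1059/1232 (X = 5 - (-87/(-8) + 65/77)/2 = 5 - (-87*(-⅛) + 65*(1/77))/2 = 5 - (87/8 + 65/77)/2 = 5 - ½*7219/616 = 5 - 7219/1232 = -1059/1232 ≈ -0.85958)
w(l) = 3*l²/214
w(X) - 1*(-48086) = 3*(-1059/1232)²/214 - 1*(-48086) = (3/214)*(1121481/1517824) + 48086 = 3364443/324814336 + 48086 = 15619025525339/324814336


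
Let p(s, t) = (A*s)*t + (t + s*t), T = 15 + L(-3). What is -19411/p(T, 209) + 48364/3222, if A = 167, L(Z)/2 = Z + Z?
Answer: 2521018069/170032995 ≈ 14.827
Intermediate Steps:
L(Z) = 4*Z (L(Z) = 2*(Z + Z) = 2*(2*Z) = 4*Z)
T = 3 (T = 15 + 4*(-3) = 15 - 12 = 3)
p(s, t) = t + 168*s*t (p(s, t) = (167*s)*t + (t + s*t) = 167*s*t + (t + s*t) = t + 168*s*t)
-19411/p(T, 209) + 48364/3222 = -19411*1/(209*(1 + 168*3)) + 48364/3222 = -19411*1/(209*(1 + 504)) + 48364*(1/3222) = -19411/(209*505) + 24182/1611 = -19411/105545 + 24182/1611 = 2521018069/170032995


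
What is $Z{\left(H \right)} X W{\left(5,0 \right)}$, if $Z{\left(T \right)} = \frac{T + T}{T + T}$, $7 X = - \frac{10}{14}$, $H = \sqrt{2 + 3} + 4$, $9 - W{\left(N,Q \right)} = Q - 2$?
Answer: $- \frac{55}{49} \approx -1.1224$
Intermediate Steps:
$W{\left(N,Q \right)} = 11 - Q$ ($W{\left(N,Q \right)} = 9 - \left(Q - 2\right) = 9 - \left(-2 + Q\right) = 11 - Q$)
$H = 4 + \sqrt{5}$ ($H = \sqrt{5} + 4 = 4 + \sqrt{5} \approx 6.2361$)
$X = - \frac{5}{49}$ ($X = \frac{\left(-10\right) \frac{1}{14}}{7} = \frac{1}{7} \left(- \frac{5}{7}\right) = - \frac{5}{49} \approx -0.10204$)
$Z{\left(T \right)} = 1$ ($Z{\left(T \right)} = \frac{2 T}{2 T} = 2 T \frac{1}{2 T} = 1$)
$Z{\left(H \right)} X W{\left(5,0 \right)} = 1 \left(- \frac{5}{49}\right) \left(11 - 0\right) = - \frac{5 \left(11 + 0\right)}{49} = \left(- \frac{5}{49}\right) 11 = - \frac{55}{49}$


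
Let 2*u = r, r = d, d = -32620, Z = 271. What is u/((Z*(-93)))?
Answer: 16310/25203 ≈ 0.64715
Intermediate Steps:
r = -32620
u = -16310 (u = (½)*(-32620) = -16310)
u/((Z*(-93))) = -16310/(271*(-93)) = -16310/(-25203) = -16310*(-1/25203) = 16310/25203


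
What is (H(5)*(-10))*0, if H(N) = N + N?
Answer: 0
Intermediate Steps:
H(N) = 2*N
(H(5)*(-10))*0 = ((2*5)*(-10))*0 = (10*(-10))*0 = -100*0 = 0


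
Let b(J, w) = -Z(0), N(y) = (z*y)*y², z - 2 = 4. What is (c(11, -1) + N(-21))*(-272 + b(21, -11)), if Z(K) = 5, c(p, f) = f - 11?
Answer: 15395106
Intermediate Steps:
c(p, f) = -11 + f
z = 6 (z = 2 + 4 = 6)
N(y) = 6*y³ (N(y) = (6*y)*y² = 6*y³)
b(J, w) = -5 (b(J, w) = -1*5 = -5)
(c(11, -1) + N(-21))*(-272 + b(21, -11)) = ((-11 - 1) + 6*(-21)³)*(-272 - 5) = (-12 + 6*(-9261))*(-277) = (-12 - 55566)*(-277) = -55578*(-277) = 15395106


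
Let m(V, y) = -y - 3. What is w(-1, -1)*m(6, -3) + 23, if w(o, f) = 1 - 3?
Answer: 23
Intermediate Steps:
m(V, y) = -3 - y
w(o, f) = -2
w(-1, -1)*m(6, -3) + 23 = -2*(-3 - 1*(-3)) + 23 = -2*(-3 + 3) + 23 = -2*0 + 23 = 0 + 23 = 23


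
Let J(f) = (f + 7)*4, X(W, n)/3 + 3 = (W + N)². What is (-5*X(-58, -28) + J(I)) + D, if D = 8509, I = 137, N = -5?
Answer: -50405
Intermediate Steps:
X(W, n) = -9 + 3*(-5 + W)² (X(W, n) = -9 + 3*(W - 5)² = -9 + 3*(-5 + W)²)
J(f) = 28 + 4*f (J(f) = (7 + f)*4 = 28 + 4*f)
(-5*X(-58, -28) + J(I)) + D = (-5*(-9 + 3*(-5 - 58)²) + (28 + 4*137)) + 8509 = (-5*(-9 + 3*(-63)²) + (28 + 548)) + 8509 = (-5*(-9 + 3*3969) + 576) + 8509 = (-5*(-9 + 11907) + 576) + 8509 = (-5*11898 + 576) + 8509 = (-59490 + 576) + 8509 = -58914 + 8509 = -50405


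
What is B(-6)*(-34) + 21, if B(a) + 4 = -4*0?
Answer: 157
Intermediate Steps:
B(a) = -4 (B(a) = -4 - 4*0 = -4 + 0 = -4)
B(-6)*(-34) + 21 = -4*(-34) + 21 = 136 + 21 = 157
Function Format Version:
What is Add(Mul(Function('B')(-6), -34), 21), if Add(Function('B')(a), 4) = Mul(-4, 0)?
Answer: 157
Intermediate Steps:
Function('B')(a) = -4 (Function('B')(a) = Add(-4, Mul(-4, 0)) = Add(-4, 0) = -4)
Add(Mul(Function('B')(-6), -34), 21) = Add(Mul(-4, -34), 21) = Add(136, 21) = 157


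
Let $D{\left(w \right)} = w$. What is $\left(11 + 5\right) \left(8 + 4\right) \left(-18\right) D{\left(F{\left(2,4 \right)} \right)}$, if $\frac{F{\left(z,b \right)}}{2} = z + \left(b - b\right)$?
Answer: $-13824$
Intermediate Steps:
$F{\left(z,b \right)} = 2 z$ ($F{\left(z,b \right)} = 2 \left(z + \left(b - b\right)\right) = 2 \left(z + 0\right) = 2 z$)
$\left(11 + 5\right) \left(8 + 4\right) \left(-18\right) D{\left(F{\left(2,4 \right)} \right)} = \left(11 + 5\right) \left(8 + 4\right) \left(-18\right) 2 \cdot 2 = 16 \cdot 12 \left(-18\right) 4 = 192 \left(-18\right) 4 = \left(-3456\right) 4 = -13824$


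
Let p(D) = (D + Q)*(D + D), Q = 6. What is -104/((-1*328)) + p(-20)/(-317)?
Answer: -18839/12997 ≈ -1.4495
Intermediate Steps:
p(D) = 2*D*(6 + D) (p(D) = (D + 6)*(D + D) = (6 + D)*(2*D) = 2*D*(6 + D))
-104/((-1*328)) + p(-20)/(-317) = -104/((-1*328)) + (2*(-20)*(6 - 20))/(-317) = -104/(-328) + (2*(-20)*(-14))*(-1/317) = -104*(-1/328) + 560*(-1/317) = 13/41 - 560/317 = -18839/12997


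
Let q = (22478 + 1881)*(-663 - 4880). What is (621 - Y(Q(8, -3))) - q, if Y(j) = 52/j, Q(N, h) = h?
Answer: 405067726/3 ≈ 1.3502e+8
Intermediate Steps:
q = -135021937 (q = 24359*(-5543) = -135021937)
(621 - Y(Q(8, -3))) - q = (621 - 52/(-3)) - 1*(-135021937) = (621 - 52*(-1)/3) + 135021937 = (621 - 1*(-52/3)) + 135021937 = (621 + 52/3) + 135021937 = 1915/3 + 135021937 = 405067726/3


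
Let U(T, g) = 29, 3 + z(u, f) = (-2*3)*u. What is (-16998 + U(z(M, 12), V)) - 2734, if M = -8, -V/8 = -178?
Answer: -19703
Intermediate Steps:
V = 1424 (V = -8*(-178) = 1424)
z(u, f) = -3 - 6*u (z(u, f) = -3 + (-2*3)*u = -3 - 6*u)
(-16998 + U(z(M, 12), V)) - 2734 = (-16998 + 29) - 2734 = -16969 - 2734 = -19703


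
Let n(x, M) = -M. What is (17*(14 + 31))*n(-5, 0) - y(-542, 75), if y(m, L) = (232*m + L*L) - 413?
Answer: 120532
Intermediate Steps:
y(m, L) = -413 + L² + 232*m (y(m, L) = (232*m + L²) - 413 = (L² + 232*m) - 413 = -413 + L² + 232*m)
(17*(14 + 31))*n(-5, 0) - y(-542, 75) = (17*(14 + 31))*(-1*0) - (-413 + 75² + 232*(-542)) = (17*45)*0 - (-413 + 5625 - 125744) = 765*0 - 1*(-120532) = 0 + 120532 = 120532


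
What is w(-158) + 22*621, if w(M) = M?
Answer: 13504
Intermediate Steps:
w(-158) + 22*621 = -158 + 22*621 = -158 + 13662 = 13504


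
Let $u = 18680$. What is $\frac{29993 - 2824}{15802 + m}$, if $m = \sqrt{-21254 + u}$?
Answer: $\frac{214662269}{124852889} - \frac{81507 i \sqrt{286}}{249705778} \approx 1.7193 - 0.0055201 i$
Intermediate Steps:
$m = 3 i \sqrt{286}$ ($m = \sqrt{-21254 + 18680} = \sqrt{-2574} = 3 i \sqrt{286} \approx 50.735 i$)
$\frac{29993 - 2824}{15802 + m} = \frac{29993 - 2824}{15802 + 3 i \sqrt{286}} = \frac{27169}{15802 + 3 i \sqrt{286}}$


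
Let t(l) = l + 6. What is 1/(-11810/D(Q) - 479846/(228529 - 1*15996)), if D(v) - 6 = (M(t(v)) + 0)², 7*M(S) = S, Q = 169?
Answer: -134108323/2812797556 ≈ -0.047678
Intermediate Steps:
t(l) = 6 + l
M(S) = S/7
D(v) = 6 + (6/7 + v/7)² (D(v) = 6 + ((6 + v)/7 + 0)² = 6 + ((6/7 + v/7) + 0)² = 6 + (6/7 + v/7)²)
1/(-11810/D(Q) - 479846/(228529 - 1*15996)) = 1/(-11810/(6 + (6 + 169)²/49) - 479846/(228529 - 1*15996)) = 1/(-11810/(6 + (1/49)*175²) - 479846/(228529 - 15996)) = 1/(-11810/(6 + (1/49)*30625) - 479846/212533) = 1/(-11810/(6 + 625) - 479846*1/212533) = 1/(-11810/631 - 479846/212533) = 1/(-2812797556/134108323) = -134108323/2812797556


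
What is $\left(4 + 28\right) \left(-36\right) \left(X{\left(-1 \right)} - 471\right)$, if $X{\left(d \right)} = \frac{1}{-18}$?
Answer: $542656$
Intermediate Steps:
$X{\left(d \right)} = - \frac{1}{18}$
$\left(4 + 28\right) \left(-36\right) \left(X{\left(-1 \right)} - 471\right) = \left(4 + 28\right) \left(-36\right) \left(- \frac{1}{18} - 471\right) = 32 \left(-36\right) \left(- \frac{1}{18} - 471\right) = \left(-1152\right) \left(- \frac{8479}{18}\right) = 542656$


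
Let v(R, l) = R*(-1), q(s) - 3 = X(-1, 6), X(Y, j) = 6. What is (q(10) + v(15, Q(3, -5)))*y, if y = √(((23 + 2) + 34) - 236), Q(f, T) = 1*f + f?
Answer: -6*I*√177 ≈ -79.825*I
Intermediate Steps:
Q(f, T) = 2*f (Q(f, T) = f + f = 2*f)
q(s) = 9 (q(s) = 3 + 6 = 9)
v(R, l) = -R
y = I*√177 (y = √((25 + 34) - 236) = √(59 - 236) = √(-177) = I*√177 ≈ 13.304*I)
(q(10) + v(15, Q(3, -5)))*y = (9 - 1*15)*(I*√177) = (9 - 15)*(I*√177) = -6*I*√177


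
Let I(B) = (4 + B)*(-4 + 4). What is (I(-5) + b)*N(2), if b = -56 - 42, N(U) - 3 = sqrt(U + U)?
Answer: -490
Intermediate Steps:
N(U) = 3 + sqrt(2)*sqrt(U) (N(U) = 3 + sqrt(U + U) = 3 + sqrt(2*U) = 3 + sqrt(2)*sqrt(U))
b = -98
I(B) = 0 (I(B) = (4 + B)*0 = 0)
(I(-5) + b)*N(2) = (0 - 98)*(3 + sqrt(2)*sqrt(2)) = -98*(3 + 2) = -98*5 = -490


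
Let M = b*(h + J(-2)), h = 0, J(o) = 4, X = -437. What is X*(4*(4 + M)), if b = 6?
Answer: -48944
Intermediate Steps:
M = 24 (M = 6*(0 + 4) = 6*4 = 24)
X*(4*(4 + M)) = -1748*(4 + 24) = -1748*28 = -437*112 = -48944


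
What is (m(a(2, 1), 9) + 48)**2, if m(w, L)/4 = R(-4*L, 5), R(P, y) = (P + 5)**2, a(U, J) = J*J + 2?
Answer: 15147664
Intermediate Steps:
a(U, J) = 2 + J**2 (a(U, J) = J**2 + 2 = 2 + J**2)
R(P, y) = (5 + P)**2
m(w, L) = 4*(5 - 4*L)**2
(m(a(2, 1), 9) + 48)**2 = (4*(-5 + 4*9)**2 + 48)**2 = (4*(-5 + 36)**2 + 48)**2 = (4*31**2 + 48)**2 = (4*961 + 48)**2 = (3844 + 48)**2 = 3892**2 = 15147664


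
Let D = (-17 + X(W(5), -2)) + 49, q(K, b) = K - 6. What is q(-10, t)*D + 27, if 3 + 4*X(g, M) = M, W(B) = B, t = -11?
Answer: -465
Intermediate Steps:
X(g, M) = -¾ + M/4
q(K, b) = -6 + K
D = 123/4 (D = (-17 + (-¾ + (¼)*(-2))) + 49 = (-17 + (-¾ - ½)) + 49 = (-17 - 5/4) + 49 = -73/4 + 49 = 123/4 ≈ 30.750)
q(-10, t)*D + 27 = (-6 - 10)*(123/4) + 27 = -16*123/4 + 27 = -492 + 27 = -465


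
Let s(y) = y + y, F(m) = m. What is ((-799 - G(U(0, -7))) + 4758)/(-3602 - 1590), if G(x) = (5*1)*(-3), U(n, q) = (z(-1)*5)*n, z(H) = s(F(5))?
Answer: -1987/2596 ≈ -0.76541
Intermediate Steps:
s(y) = 2*y
z(H) = 10 (z(H) = 2*5 = 10)
U(n, q) = 50*n (U(n, q) = (10*5)*n = 50*n)
G(x) = -15 (G(x) = 5*(-3) = -15)
((-799 - G(U(0, -7))) + 4758)/(-3602 - 1590) = ((-799 - 1*(-15)) + 4758)/(-3602 - 1590) = ((-799 + 15) + 4758)/(-5192) = (-784 + 4758)*(-1/5192) = 3974*(-1/5192) = -1987/2596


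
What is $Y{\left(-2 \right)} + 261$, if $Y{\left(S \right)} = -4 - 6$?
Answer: $251$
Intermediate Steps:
$Y{\left(S \right)} = -10$
$Y{\left(-2 \right)} + 261 = -10 + 261 = 251$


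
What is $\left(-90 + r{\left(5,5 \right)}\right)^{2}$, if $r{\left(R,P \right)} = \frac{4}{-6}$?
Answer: $\frac{73984}{9} \approx 8220.4$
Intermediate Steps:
$r{\left(R,P \right)} = - \frac{2}{3}$ ($r{\left(R,P \right)} = 4 \left(- \frac{1}{6}\right) = - \frac{2}{3}$)
$\left(-90 + r{\left(5,5 \right)}\right)^{2} = \left(-90 - \frac{2}{3}\right)^{2} = \left(- \frac{272}{3}\right)^{2} = \frac{73984}{9}$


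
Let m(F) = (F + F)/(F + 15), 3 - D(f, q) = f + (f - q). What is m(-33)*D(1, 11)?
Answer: 44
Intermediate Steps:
D(f, q) = 3 + q - 2*f (D(f, q) = 3 - (f + (f - q)) = 3 - (-q + 2*f) = 3 + (q - 2*f) = 3 + q - 2*f)
m(F) = 2*F/(15 + F) (m(F) = (2*F)/(15 + F) = 2*F/(15 + F))
m(-33)*D(1, 11) = (2*(-33)/(15 - 33))*(3 + 11 - 2*1) = (2*(-33)/(-18))*(3 + 11 - 2) = (2*(-33)*(-1/18))*12 = (11/3)*12 = 44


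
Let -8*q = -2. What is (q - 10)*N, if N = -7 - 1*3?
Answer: 195/2 ≈ 97.500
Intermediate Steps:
q = ¼ (q = -⅛*(-2) = ¼ ≈ 0.25000)
N = -10 (N = -7 - 3 = -10)
(q - 10)*N = (¼ - 10)*(-10) = -39/4*(-10) = 195/2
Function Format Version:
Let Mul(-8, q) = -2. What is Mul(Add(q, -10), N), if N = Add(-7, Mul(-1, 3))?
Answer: Rational(195, 2) ≈ 97.500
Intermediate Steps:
q = Rational(1, 4) (q = Mul(Rational(-1, 8), -2) = Rational(1, 4) ≈ 0.25000)
N = -10 (N = Add(-7, -3) = -10)
Mul(Add(q, -10), N) = Mul(Add(Rational(1, 4), -10), -10) = Mul(Rational(-39, 4), -10) = Rational(195, 2)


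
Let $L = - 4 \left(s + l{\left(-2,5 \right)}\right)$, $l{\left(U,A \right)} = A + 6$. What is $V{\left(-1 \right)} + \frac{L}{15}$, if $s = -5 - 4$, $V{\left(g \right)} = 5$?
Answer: $\frac{67}{15} \approx 4.4667$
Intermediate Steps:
$l{\left(U,A \right)} = 6 + A$
$s = -9$ ($s = -5 - 4 = -9$)
$L = -8$ ($L = - 4 \left(-9 + \left(6 + 5\right)\right) = - 4 \left(-9 + 11\right) = \left(-4\right) 2 = -8$)
$V{\left(-1 \right)} + \frac{L}{15} = 5 - \frac{8}{15} = \frac{67}{15}$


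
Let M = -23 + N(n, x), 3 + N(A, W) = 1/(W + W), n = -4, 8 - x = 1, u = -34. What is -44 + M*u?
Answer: 5863/7 ≈ 837.57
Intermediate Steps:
x = 7 (x = 8 - 1*1 = 8 - 1 = 7)
N(A, W) = -3 + 1/(2*W) (N(A, W) = -3 + 1/(W + W) = -3 + 1/(2*W))
M = -363/14 (M = -23 + (-3 + (½)/7) = -23 + (-3 + (½)*(⅐)) = -23 + (-3 + 1/14) = -23 - 41/14 = -363/14 ≈ -25.929)
-44 + M*u = -44 - 363/14*(-34) = -44 + 6171/7 = 5863/7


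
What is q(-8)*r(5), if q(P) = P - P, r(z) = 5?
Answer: 0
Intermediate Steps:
q(P) = 0
q(-8)*r(5) = 0*5 = 0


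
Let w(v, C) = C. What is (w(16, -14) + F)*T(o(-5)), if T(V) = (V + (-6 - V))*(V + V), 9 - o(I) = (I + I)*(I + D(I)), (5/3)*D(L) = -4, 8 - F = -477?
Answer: 367380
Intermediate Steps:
F = 485 (F = 8 - 1*(-477) = 8 + 477 = 485)
D(L) = -12/5 (D(L) = (3/5)*(-4) = -12/5)
o(I) = 9 - 2*I*(-12/5 + I) (o(I) = 9 - (I + I)*(I - 12/5) = 9 - 2*I*(-12/5 + I))
T(V) = -12*V
(w(16, -14) + F)*T(o(-5)) = (-14 + 485)*(-12*(9 - 2*(-5)**2 + (24/5)*(-5))) = 471*(-12*(9 - 2*25 - 24)) = 471*(-12*(9 - 50 - 24)) = 471*(-12*(-65)) = 471*780 = 367380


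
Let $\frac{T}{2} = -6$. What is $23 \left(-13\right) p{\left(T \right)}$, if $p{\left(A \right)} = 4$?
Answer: $-1196$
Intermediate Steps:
$T = -12$ ($T = 2 \left(-6\right) = -12$)
$23 \left(-13\right) p{\left(T \right)} = 23 \left(-13\right) 4 = \left(-299\right) 4 = -1196$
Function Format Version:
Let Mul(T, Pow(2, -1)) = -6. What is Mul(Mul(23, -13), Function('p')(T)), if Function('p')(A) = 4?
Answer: -1196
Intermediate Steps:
T = -12 (T = Mul(2, -6) = -12)
Mul(Mul(23, -13), Function('p')(T)) = Mul(Mul(23, -13), 4) = Mul(-299, 4) = -1196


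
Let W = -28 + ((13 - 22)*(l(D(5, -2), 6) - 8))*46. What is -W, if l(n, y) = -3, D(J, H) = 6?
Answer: -4526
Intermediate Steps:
W = 4526 (W = -28 + ((13 - 22)*(-3 - 8))*46 = -28 - 9*(-11)*46 = -28 + 99*46 = -28 + 4554 = 4526)
-W = -1*4526 = -4526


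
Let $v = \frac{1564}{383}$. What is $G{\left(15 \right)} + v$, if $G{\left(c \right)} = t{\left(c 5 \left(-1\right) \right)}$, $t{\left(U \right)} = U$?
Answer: $- \frac{27161}{383} \approx -70.917$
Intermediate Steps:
$G{\left(c \right)} = - 5 c$ ($G{\left(c \right)} = c 5 \left(-1\right) = 5 c \left(-1\right) = - 5 c$)
$v = \frac{1564}{383}$ ($v = 1564 \cdot \frac{1}{383} = \frac{1564}{383} \approx 4.0835$)
$G{\left(15 \right)} + v = \left(-5\right) 15 + \frac{1564}{383} = -75 + \frac{1564}{383} = - \frac{27161}{383}$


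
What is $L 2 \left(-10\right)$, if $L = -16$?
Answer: $320$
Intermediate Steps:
$L 2 \left(-10\right) = \left(-16\right) 2 \left(-10\right) = \left(-32\right) \left(-10\right) = 320$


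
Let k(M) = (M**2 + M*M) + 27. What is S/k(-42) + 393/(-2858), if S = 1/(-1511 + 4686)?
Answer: -4435837267/32258603250 ≈ -0.13751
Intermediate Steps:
k(M) = 27 + 2*M**2 (k(M) = (M**2 + M**2) + 27 = 2*M**2 + 27 = 27 + 2*M**2)
S = 1/3175 ≈ 0.00031496
S/k(-42) + 393/(-2858) = 1/(3175*(27 + 2*(-42)**2)) + 393/(-2858) = 1/(3175*(27 + 2*1764)) + 393*(-1/2858) = 1/(3175*(27 + 3528)) - 393/2858 = (1/3175)/3555 - 393/2858 = (1/3175)*(1/3555) - 393/2858 = 1/11287125 - 393/2858 = -4435837267/32258603250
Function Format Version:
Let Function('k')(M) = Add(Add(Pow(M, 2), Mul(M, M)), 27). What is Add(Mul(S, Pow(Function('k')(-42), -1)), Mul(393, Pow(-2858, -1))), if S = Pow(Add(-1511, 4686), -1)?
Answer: Rational(-4435837267, 32258603250) ≈ -0.13751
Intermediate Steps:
Function('k')(M) = Add(27, Mul(2, Pow(M, 2))) (Function('k')(M) = Add(Add(Pow(M, 2), Pow(M, 2)), 27) = Add(Mul(2, Pow(M, 2)), 27) = Add(27, Mul(2, Pow(M, 2))))
S = Rational(1, 3175) (S = Pow(3175, -1) = Rational(1, 3175) ≈ 0.00031496)
Add(Mul(S, Pow(Function('k')(-42), -1)), Mul(393, Pow(-2858, -1))) = Add(Mul(Rational(1, 3175), Pow(Add(27, Mul(2, Pow(-42, 2))), -1)), Mul(393, Pow(-2858, -1))) = Add(Mul(Rational(1, 3175), Pow(Add(27, Mul(2, 1764)), -1)), Mul(393, Rational(-1, 2858))) = Add(Mul(Rational(1, 3175), Pow(Add(27, 3528), -1)), Rational(-393, 2858)) = Add(Mul(Rational(1, 3175), Pow(3555, -1)), Rational(-393, 2858)) = Add(Mul(Rational(1, 3175), Rational(1, 3555)), Rational(-393, 2858)) = Add(Rational(1, 11287125), Rational(-393, 2858)) = Rational(-4435837267, 32258603250)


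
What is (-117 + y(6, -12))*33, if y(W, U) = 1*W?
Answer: -3663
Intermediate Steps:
y(W, U) = W
(-117 + y(6, -12))*33 = (-117 + 6)*33 = -111*33 = -3663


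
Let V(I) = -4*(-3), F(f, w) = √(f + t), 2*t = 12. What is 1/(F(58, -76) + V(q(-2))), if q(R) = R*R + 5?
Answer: 1/20 ≈ 0.050000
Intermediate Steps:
t = 6 (t = (½)*12 = 6)
F(f, w) = √(6 + f) (F(f, w) = √(f + 6) = √(6 + f))
q(R) = 5 + R² (q(R) = R² + 5 = 5 + R²)
V(I) = 12
1/(F(58, -76) + V(q(-2))) = 1/(√(6 + 58) + 12) = 1/(√64 + 12) = 1/(8 + 12) = 1/20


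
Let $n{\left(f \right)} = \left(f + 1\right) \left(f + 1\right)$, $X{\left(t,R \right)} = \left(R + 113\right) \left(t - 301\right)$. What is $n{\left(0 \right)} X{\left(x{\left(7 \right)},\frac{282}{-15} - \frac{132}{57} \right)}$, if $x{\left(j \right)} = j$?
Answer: $- \frac{2566326}{95} \approx -27014.0$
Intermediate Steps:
$X{\left(t,R \right)} = \left(-301 + t\right) \left(113 + R\right)$ ($X{\left(t,R \right)} = \left(113 + R\right) \left(-301 + t\right) = \left(-301 + t\right) \left(113 + R\right)$)
$n{\left(f \right)} = \left(1 + f\right)^{2}$ ($n{\left(f \right)} = \left(1 + f\right) \left(1 + f\right) = \left(1 + f\right)^{2}$)
$n{\left(0 \right)} X{\left(x{\left(7 \right)},\frac{282}{-15} - \frac{132}{57} \right)} = \left(1 + 0\right)^{2} \left(-34013 - 301 \left(\frac{282}{-15} - \frac{132}{57}\right) + 113 \cdot 7 + \left(\frac{282}{-15} - \frac{132}{57}\right) 7\right) = 1^{2} \left(-34013 - 301 \left(282 \left(- \frac{1}{15}\right) - \frac{44}{19}\right) + 791 + \left(282 \left(- \frac{1}{15}\right) - \frac{44}{19}\right) 7\right) = 1 \left(-34013 - 301 \left(- \frac{94}{5} - \frac{44}{19}\right) + 791 + \left(- \frac{94}{5} - \frac{44}{19}\right) 7\right) = 1 \left(-34013 - - \frac{603806}{95} + 791 - \frac{14042}{95}\right) = 1 \left(-34013 + \frac{603806}{95} + 791 - \frac{14042}{95}\right) = 1 \left(- \frac{2566326}{95}\right) = - \frac{2566326}{95}$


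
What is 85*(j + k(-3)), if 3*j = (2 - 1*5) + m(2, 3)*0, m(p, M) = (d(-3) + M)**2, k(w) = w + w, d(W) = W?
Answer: -595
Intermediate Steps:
k(w) = 2*w
m(p, M) = (-3 + M)**2
j = -1 (j = ((2 - 1*5) + (-3 + 3)**2*0)/3 = ((2 - 5) + 0**2*0)/3 = (-3 + 0*0)/3 = (-3 + 0)/3 = (1/3)*(-3) = -1)
85*(j + k(-3)) = 85*(-1 + 2*(-3)) = 85*(-1 - 6) = 85*(-7) = -595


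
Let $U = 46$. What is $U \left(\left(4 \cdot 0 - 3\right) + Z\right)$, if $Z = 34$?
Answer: $1426$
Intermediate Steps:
$U \left(\left(4 \cdot 0 - 3\right) + Z\right) = 46 \left(\left(4 \cdot 0 - 3\right) + 34\right) = 46 \left(\left(0 - 3\right) + 34\right) = 46 \left(-3 + 34\right) = 46 \cdot 31 = 1426$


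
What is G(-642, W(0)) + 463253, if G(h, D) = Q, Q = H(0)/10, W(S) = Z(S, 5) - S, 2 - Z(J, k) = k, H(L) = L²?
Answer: 463253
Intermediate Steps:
Z(J, k) = 2 - k
W(S) = -3 - S (W(S) = (2 - 1*5) - S = (2 - 5) - S = -3 - S)
Q = 0 (Q = 0²/10 = 0*(⅒) = 0)
G(h, D) = 0
G(-642, W(0)) + 463253 = 0 + 463253 = 463253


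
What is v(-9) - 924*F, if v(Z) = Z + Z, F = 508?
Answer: -469410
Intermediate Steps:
v(Z) = 2*Z
v(-9) - 924*F = 2*(-9) - 924*508 = -18 - 469392 = -469410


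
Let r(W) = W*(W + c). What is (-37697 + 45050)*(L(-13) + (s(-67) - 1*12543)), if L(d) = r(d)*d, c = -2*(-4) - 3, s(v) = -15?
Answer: -102280230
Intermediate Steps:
c = 5 (c = 8 - 3 = 5)
r(W) = W*(5 + W) (r(W) = W*(W + 5) = W*(5 + W))
L(d) = d²*(5 + d) (L(d) = (d*(5 + d))*d = d²*(5 + d))
(-37697 + 45050)*(L(-13) + (s(-67) - 1*12543)) = (-37697 + 45050)*((-13)²*(5 - 13) + (-15 - 1*12543)) = 7353*(169*(-8) + (-15 - 12543)) = 7353*(-1352 - 12558) = 7353*(-13910) = -102280230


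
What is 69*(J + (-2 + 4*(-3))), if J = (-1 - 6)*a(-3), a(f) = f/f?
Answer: -1449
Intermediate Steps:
a(f) = 1
J = -7 (J = (-1 - 6)*1 = -7*1 = -7)
69*(J + (-2 + 4*(-3))) = 69*(-7 + (-2 + 4*(-3))) = 69*(-7 + (-2 - 12)) = 69*(-7 - 14) = 69*(-21) = -1449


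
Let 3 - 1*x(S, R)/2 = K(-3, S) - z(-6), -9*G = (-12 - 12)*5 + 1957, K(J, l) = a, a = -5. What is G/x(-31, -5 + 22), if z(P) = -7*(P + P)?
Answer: -1837/1656 ≈ -1.1093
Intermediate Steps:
K(J, l) = -5
G = -1837/9 (G = -((-12 - 12)*5 + 1957)/9 = -(-24*5 + 1957)/9 = -(-120 + 1957)/9 = -⅑*1837 = -1837/9 ≈ -204.11)
z(P) = -14*P
x(S, R) = 184 (x(S, R) = 6 - 2*(-5 - (-14)*(-6)) = 6 - 2*(-5 - 1*84) = 6 - 2*(-5 - 84) = 6 - 2*(-89) = 6 + 178 = 184)
G/x(-31, -5 + 22) = -1837/9/184 = -1837/9*1/184 = -1837/1656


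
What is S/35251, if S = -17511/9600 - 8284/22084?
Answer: -38853277/622786467200 ≈ -6.2386e-5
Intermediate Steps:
S = -38853277/17667200 (S = -17511*1/9600 - 8284*1/22084 = -5837/3200 - 2071/5521 = -38853277/17667200 ≈ -2.1992)
S/35251 = -38853277/17667200/35251 = -38853277/17667200*1/35251 = -38853277/622786467200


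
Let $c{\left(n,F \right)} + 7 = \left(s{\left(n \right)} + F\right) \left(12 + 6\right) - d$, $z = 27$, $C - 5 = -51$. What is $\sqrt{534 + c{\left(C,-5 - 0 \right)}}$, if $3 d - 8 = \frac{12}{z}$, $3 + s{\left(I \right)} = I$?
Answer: $\frac{i \sqrt{36273}}{9} \approx 21.162 i$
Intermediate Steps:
$C = -46$ ($C = 5 - 51 = -46$)
$s{\left(I \right)} = -3 + I$
$d = \frac{76}{27}$ ($d = \frac{8}{3} + \frac{12 \cdot \frac{1}{27}}{3} = \frac{8}{3} + \frac{1}{3} \cdot \frac{4}{9} = \frac{8}{3} + \frac{4}{27} = \frac{76}{27} \approx 2.8148$)
$c{\left(n,F \right)} = - \frac{1723}{27} + 18 F + 18 n$ ($c{\left(n,F \right)} = -7 + \left(\left(\left(-3 + n\right) + F\right) \left(12 + 6\right) - \frac{76}{27}\right) = -7 + \left(\left(-3 + F + n\right) 18 - \frac{76}{27}\right) = -7 - \left(\frac{1534}{27} - 18 F - 18 n\right) = -7 + \left(- \frac{1534}{27} + 18 F + 18 n\right) = - \frac{1723}{27} + 18 F + 18 n$)
$\sqrt{534 + c{\left(C,-5 - 0 \right)}} = \sqrt{534 + \left(- \frac{1723}{27} + 18 \left(-5 - 0\right) + 18 \left(-46\right)\right)} = \sqrt{534 - \left(\frac{24079}{27} - 18 \left(-5 + 0\right)\right)} = \sqrt{534 - \frac{26509}{27}} = \sqrt{- \frac{12091}{27}} = \frac{i \sqrt{36273}}{9}$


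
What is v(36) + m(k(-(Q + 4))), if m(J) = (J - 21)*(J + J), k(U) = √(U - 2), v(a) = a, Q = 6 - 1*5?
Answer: 22 - 42*I*√7 ≈ 22.0 - 111.12*I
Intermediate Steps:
Q = 1 (Q = 6 - 5 = 1)
k(U) = √(-2 + U)
m(J) = 2*J*(-21 + J) (m(J) = (-21 + J)*(2*J) = 2*J*(-21 + J))
v(36) + m(k(-(Q + 4))) = 36 + 2*√(-2 - (1 + 4))*(-21 + √(-2 - (1 + 4))) = 36 + 2*√(-2 - 1*5)*(-21 + √(-2 - 1*5)) = 36 + 2*√(-2 - 5)*(-21 + √(-2 - 5)) = 36 + 2*√(-7)*(-21 + √(-7)) = 36 + 2*(I*√7)*(-21 + I*√7) = 36 + 2*I*√7*(-21 + I*√7)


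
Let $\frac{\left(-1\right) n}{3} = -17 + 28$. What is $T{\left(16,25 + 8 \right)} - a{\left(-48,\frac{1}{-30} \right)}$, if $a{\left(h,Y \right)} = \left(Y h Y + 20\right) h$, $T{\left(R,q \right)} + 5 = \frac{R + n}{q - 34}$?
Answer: $\frac{24236}{25} \approx 969.44$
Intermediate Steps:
$n = -33$ ($n = - 3 \left(-17 + 28\right) = \left(-3\right) 11 = -33$)
$T{\left(R,q \right)} = -5 + \frac{-33 + R}{-34 + q}$ ($T{\left(R,q \right)} = -5 + \frac{R - 33}{q - 34} = -5 + \frac{-33 + R}{-34 + q}$)
$a{\left(h,Y \right)} = h \left(20 + h Y^{2}\right)$ ($a{\left(h,Y \right)} = \left(h Y^{2} + 20\right) h = \left(20 + h Y^{2}\right) h = h \left(20 + h Y^{2}\right)$)
$T{\left(16,25 + 8 \right)} - a{\left(-48,\frac{1}{-30} \right)} = \frac{137 + 16 - 5 \left(25 + 8\right)}{-34 + \left(25 + 8\right)} - - 48 \left(20 - 48 \left(\frac{1}{-30}\right)^{2}\right) = \frac{137 + 16 - 165}{-34 + 33} - - 48 \left(20 - 48 \left(- \frac{1}{30}\right)^{2}\right) = \frac{137 + 16 - 165}{-1} - - 48 \left(20 - \frac{4}{75}\right) = \left(-1\right) \left(-12\right) - - 48 \left(20 - \frac{4}{75}\right) = 12 - \left(-48\right) \frac{1496}{75} = 12 - - \frac{23936}{25} = 12 + \frac{23936}{25} = \frac{24236}{25}$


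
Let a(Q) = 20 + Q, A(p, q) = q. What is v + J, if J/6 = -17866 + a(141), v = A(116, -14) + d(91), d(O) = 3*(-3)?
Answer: -106253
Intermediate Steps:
d(O) = -9
v = -23 (v = -14 - 9 = -23)
J = -106230 (J = 6*(-17866 + (20 + 141)) = 6*(-17866 + 161) = 6*(-17705) = -106230)
v + J = -23 - 106230 = -106253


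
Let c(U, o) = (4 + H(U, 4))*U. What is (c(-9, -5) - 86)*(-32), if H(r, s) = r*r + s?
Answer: 28384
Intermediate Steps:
H(r, s) = s + r² (H(r, s) = r² + s = s + r²)
c(U, o) = U*(8 + U²) (c(U, o) = (4 + (4 + U²))*U = (8 + U²)*U = U*(8 + U²))
(c(-9, -5) - 86)*(-32) = (-9*(8 + (-9)²) - 86)*(-32) = (-9*(8 + 81) - 86)*(-32) = (-9*89 - 86)*(-32) = (-801 - 86)*(-32) = -887*(-32) = 28384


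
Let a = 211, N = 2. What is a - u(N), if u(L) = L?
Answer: 209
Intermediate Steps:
a - u(N) = 211 - 1*2 = 211 - 2 = 209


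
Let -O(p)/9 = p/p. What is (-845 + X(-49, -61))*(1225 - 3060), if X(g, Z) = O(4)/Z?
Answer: 94568560/61 ≈ 1.5503e+6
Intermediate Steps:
O(p) = -9 (O(p) = -9*p/p = -9*1 = -9)
X(g, Z) = -9/Z
(-845 + X(-49, -61))*(1225 - 3060) = (-845 - 9/(-61))*(1225 - 3060) = (-845 - 9*(-1/61))*(-1835) = (-845 + 9/61)*(-1835) = -51536/61*(-1835) = 94568560/61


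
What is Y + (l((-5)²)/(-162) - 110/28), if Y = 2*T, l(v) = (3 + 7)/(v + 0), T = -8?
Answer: -113009/5670 ≈ -19.931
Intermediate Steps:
l(v) = 10/v
Y = -16 (Y = 2*(-8) = -16)
Y + (l((-5)²)/(-162) - 110/28) = -16 + ((10/((-5)²))/(-162) - 110/28) = -16 + ((10/25)*(-1/162) - 110*1/28) = -16 + ((10*(1/25))*(-1/162) - 55/14) = -16 + ((⅖)*(-1/162) - 55/14) = -16 + (-1/405 - 55/14) = -16 - 22289/5670 = -113009/5670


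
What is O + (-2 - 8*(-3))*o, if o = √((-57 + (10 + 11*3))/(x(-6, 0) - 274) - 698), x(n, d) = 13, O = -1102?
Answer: -1102 + 44*I*√1320689/87 ≈ -1102.0 + 581.21*I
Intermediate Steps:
o = 2*I*√1320689/87 (o = √((-57 + (10 + 11*3))/(13 - 274) - 698) = √((-57 + (10 + 33))/(-261) - 698) = √((-57 + 43)*(-1/261) - 698) = √(-14*(-1/261) - 698) = √(14/261 - 698) = √(-182164/261) = 2*I*√1320689/87 ≈ 26.419*I)
O + (-2 - 8*(-3))*o = -1102 + (-2 - 8*(-3))*(2*I*√1320689/87) = -1102 + (-2 + 24)*(2*I*√1320689/87) = -1102 + 22*(2*I*√1320689/87) = -1102 + 44*I*√1320689/87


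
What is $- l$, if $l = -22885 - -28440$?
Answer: $-5555$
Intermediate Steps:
$l = 5555$ ($l = -22885 + 28440 = 5555$)
$- l = \left(-1\right) 5555 = -5555$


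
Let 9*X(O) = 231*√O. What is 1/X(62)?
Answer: 3*√62/4774 ≈ 0.0049481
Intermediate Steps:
X(O) = 77*√O/3 (X(O) = (231*√O)/9 = 77*√O/3)
1/X(62) = 1/(77*√62/3) = 3*√62/4774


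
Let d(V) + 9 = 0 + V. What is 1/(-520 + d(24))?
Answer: -1/505 ≈ -0.0019802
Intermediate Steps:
d(V) = -9 + V (d(V) = -9 + (0 + V) = -9 + V)
1/(-520 + d(24)) = 1/(-520 + (-9 + 24)) = 1/(-520 + 15) = 1/(-505) = -1/505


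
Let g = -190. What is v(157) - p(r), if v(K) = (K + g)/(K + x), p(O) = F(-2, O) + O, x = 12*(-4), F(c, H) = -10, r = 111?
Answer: -11042/109 ≈ -101.30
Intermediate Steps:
x = -48
p(O) = -10 + O
v(K) = (-190 + K)/(-48 + K) (v(K) = (K - 190)/(K - 48) = (-190 + K)/(-48 + K))
v(157) - p(r) = (-190 + 157)/(-48 + 157) - (-10 + 111) = -33/109 - 1*101 = (1/109)*(-33) - 101 = -33/109 - 101 = -11042/109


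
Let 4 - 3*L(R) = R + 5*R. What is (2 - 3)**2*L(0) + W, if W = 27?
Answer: 85/3 ≈ 28.333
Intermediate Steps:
L(R) = 4/3 - 2*R (L(R) = 4/3 - (R + 5*R)/3 = 4/3 - 2*R)
(2 - 3)**2*L(0) + W = (2 - 3)**2*(4/3 - 2*0) + 27 = (-1)**2*(4/3 + 0) + 27 = 1*(4/3) + 27 = 4/3 + 27 = 85/3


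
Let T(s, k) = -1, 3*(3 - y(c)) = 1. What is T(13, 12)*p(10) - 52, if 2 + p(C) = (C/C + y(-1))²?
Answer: -571/9 ≈ -63.444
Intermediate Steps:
y(c) = 8/3 (y(c) = 3 - ⅓*1 = 3 - ⅓ = 8/3)
p(C) = 103/9 (p(C) = -2 + (C/C + 8/3)² = -2 + (1 + 8/3)² = -2 + (11/3)² = -2 + 121/9 = 103/9)
T(13, 12)*p(10) - 52 = -1*103/9 - 52 = -103/9 - 52 = -571/9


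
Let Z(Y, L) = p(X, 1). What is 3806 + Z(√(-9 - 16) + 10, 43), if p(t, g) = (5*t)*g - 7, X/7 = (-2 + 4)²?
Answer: 3939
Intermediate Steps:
X = 28 (X = 7*(-2 + 4)² = 7*2² = 7*4 = 28)
p(t, g) = -7 + 5*g*t (p(t, g) = 5*g*t - 7 = -7 + 5*g*t)
Z(Y, L) = 133 (Z(Y, L) = -7 + 5*1*28 = -7 + 140 = 133)
3806 + Z(√(-9 - 16) + 10, 43) = 3806 + 133 = 3939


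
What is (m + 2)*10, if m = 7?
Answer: 90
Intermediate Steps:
(m + 2)*10 = (7 + 2)*10 = 9*10 = 90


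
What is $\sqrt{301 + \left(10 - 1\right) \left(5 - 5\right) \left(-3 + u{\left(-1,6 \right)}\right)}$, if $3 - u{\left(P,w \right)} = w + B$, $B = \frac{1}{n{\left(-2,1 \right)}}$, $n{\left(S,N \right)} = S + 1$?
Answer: $\sqrt{301} \approx 17.349$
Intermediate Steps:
$n{\left(S,N \right)} = 1 + S$
$B = -1$ ($B = \frac{1}{1 - 2} = \frac{1}{-1} = -1$)
$u{\left(P,w \right)} = 4 - w$ ($u{\left(P,w \right)} = 3 - \left(w - 1\right) = 3 - \left(-1 + w\right) = 4 - w$)
$\sqrt{301 + \left(10 - 1\right) \left(5 - 5\right) \left(-3 + u{\left(-1,6 \right)}\right)} = \sqrt{301 + \left(10 - 1\right) \left(5 - 5\right) \left(-3 + \left(4 - 6\right)\right)} = \sqrt{301 + 9 \cdot 0 \left(-3 + \left(4 - 6\right)\right)} = \sqrt{301 + 9 \cdot 0 \left(-3 - 2\right)} = \sqrt{301 + 9 \cdot 0 \left(-5\right)} = \sqrt{301 + 9 \cdot 0} = \sqrt{301 + 0} = \sqrt{301}$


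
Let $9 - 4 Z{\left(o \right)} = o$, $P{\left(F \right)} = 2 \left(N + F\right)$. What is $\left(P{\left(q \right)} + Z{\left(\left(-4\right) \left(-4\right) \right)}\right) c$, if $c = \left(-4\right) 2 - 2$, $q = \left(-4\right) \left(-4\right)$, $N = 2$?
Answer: $- \frac{685}{2} \approx -342.5$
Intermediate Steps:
$q = 16$
$P{\left(F \right)} = 4 + 2 F$ ($P{\left(F \right)} = 2 \left(2 + F\right) = 4 + 2 F$)
$Z{\left(o \right)} = \frac{9}{4} - \frac{o}{4}$
$c = -10$ ($c = -8 - 2 = -10$)
$\left(P{\left(q \right)} + Z{\left(\left(-4\right) \left(-4\right) \right)}\right) c = \left(\left(4 + 2 \cdot 16\right) + \left(\frac{9}{4} - \frac{\left(-4\right) \left(-4\right)}{4}\right)\right) \left(-10\right) = \left(\left(4 + 32\right) + \left(\frac{9}{4} - 4\right)\right) \left(-10\right) = \left(36 + \left(\frac{9}{4} - 4\right)\right) \left(-10\right) = \left(36 - \frac{7}{4}\right) \left(-10\right) = \frac{137}{4} \left(-10\right) = - \frac{685}{2}$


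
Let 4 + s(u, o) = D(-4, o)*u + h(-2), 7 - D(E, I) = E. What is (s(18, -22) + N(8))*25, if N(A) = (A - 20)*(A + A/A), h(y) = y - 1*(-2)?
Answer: 2150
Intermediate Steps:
h(y) = 2 + y (h(y) = y + 2 = 2 + y)
D(E, I) = 7 - E
s(u, o) = -4 + 11*u (s(u, o) = -4 + ((7 - 1*(-4))*u + (2 - 2)) = -4 + ((7 + 4)*u + 0) = -4 + (11*u + 0) = -4 + 11*u)
N(A) = (1 + A)*(-20 + A) (N(A) = (-20 + A)*(A + 1) = (-20 + A)*(1 + A) = (1 + A)*(-20 + A))
(s(18, -22) + N(8))*25 = ((-4 + 11*18) + (-20 + 8² - 19*8))*25 = ((-4 + 198) + (-20 + 64 - 152))*25 = (194 - 108)*25 = 86*25 = 2150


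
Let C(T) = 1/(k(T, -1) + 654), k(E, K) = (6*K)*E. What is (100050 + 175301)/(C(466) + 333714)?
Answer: 589801842/714815387 ≈ 0.82511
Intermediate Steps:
k(E, K) = 6*E*K
C(T) = 1/(654 - 6*T) (C(T) = 1/(6*T*(-1) + 654) = 1/(-6*T + 654) = 1/(654 - 6*T))
(100050 + 175301)/(C(466) + 333714) = (100050 + 175301)/(1/(6*(109 - 1*466)) + 333714) = 275351/(1/(6*(109 - 466)) + 333714) = 275351/((1/6)/(-357) + 333714) = 275351/((1/6)*(-1/357) + 333714) = 275351/(-1/2142 + 333714) = 275351/(714815387/2142) = 275351*(2142/714815387) = 589801842/714815387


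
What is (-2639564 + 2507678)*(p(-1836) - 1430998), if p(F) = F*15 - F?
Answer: 192118599972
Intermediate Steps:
p(F) = 14*F (p(F) = 15*F - F = 14*F)
(-2639564 + 2507678)*(p(-1836) - 1430998) = (-2639564 + 2507678)*(14*(-1836) - 1430998) = -131886*(-25704 - 1430998) = -131886*(-1456702) = 192118599972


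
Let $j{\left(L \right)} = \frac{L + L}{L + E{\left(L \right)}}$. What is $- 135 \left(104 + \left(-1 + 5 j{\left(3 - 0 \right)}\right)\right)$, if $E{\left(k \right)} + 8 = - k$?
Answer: $- \frac{53595}{4} \approx -13399.0$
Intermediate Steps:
$E{\left(k \right)} = -8 - k$
$j{\left(L \right)} = - \frac{L}{4}$ ($j{\left(L \right)} = \frac{L + L}{L - \left(8 + L\right)} = \frac{2 L}{-8} = 2 L \left(- \frac{1}{8}\right) = - \frac{L}{4}$)
$- 135 \left(104 + \left(-1 + 5 j{\left(3 - 0 \right)}\right)\right) = - 135 \left(104 + \left(-1 + 5 \left(- \frac{3 - 0}{4}\right)\right)\right) = - 135 \left(104 + \left(-1 + 5 \left(- \frac{3 + 0}{4}\right)\right)\right) = - 135 \left(104 + \left(-1 + 5 \left(\left(- \frac{1}{4}\right) 3\right)\right)\right) = - 135 \left(104 + \left(-1 + 5 \left(- \frac{3}{4}\right)\right)\right) = - 135 \left(104 - \frac{19}{4}\right) = \left(-135\right) \frac{397}{4} = - \frac{53595}{4}$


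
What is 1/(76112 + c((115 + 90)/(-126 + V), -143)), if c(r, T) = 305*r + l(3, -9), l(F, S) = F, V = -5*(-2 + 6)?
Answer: 146/11050265 ≈ 1.3212e-5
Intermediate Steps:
V = -20 (V = -5*4 = -20)
c(r, T) = 3 + 305*r (c(r, T) = 305*r + 3 = 3 + 305*r)
1/(76112 + c((115 + 90)/(-126 + V), -143)) = 1/(76112 + (3 + 305*((115 + 90)/(-126 - 20)))) = 1/(76112 + (3 + 305*(205/(-146)))) = 1/(76112 + (3 + 305*(205*(-1/146)))) = 1/(76112 + (3 + 305*(-205/146))) = 1/(76112 + (3 - 62525/146)) = 1/(76112 - 62087/146) = 1/(11050265/146) = 146/11050265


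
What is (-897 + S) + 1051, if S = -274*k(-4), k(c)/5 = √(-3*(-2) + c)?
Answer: 154 - 1370*√2 ≈ -1783.5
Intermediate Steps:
k(c) = 5*√(6 + c) (k(c) = 5*√(-3*(-2) + c) = 5*√(6 + c))
S = -1370*√2 (S = -1370*√(6 - 4) = -1370*√2 ≈ -1937.5)
(-897 + S) + 1051 = (-897 - 1370*√2) + 1051 = 154 - 1370*√2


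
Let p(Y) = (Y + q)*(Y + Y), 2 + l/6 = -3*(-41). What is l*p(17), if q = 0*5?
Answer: 419628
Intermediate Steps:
q = 0
l = 726 (l = -12 + 6*(-3*(-41)) = -12 + 6*123 = -12 + 738 = 726)
p(Y) = 2*Y² (p(Y) = (Y + 0)*(Y + Y) = Y*(2*Y) = 2*Y²)
l*p(17) = 726*(2*17²) = 726*(2*289) = 726*578 = 419628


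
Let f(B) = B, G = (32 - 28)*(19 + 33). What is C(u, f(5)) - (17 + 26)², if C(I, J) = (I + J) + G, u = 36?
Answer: -1600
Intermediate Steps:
G = 208 (G = 4*52 = 208)
C(I, J) = 208 + I + J (C(I, J) = (I + J) + 208 = 208 + I + J)
C(u, f(5)) - (17 + 26)² = (208 + 36 + 5) - (17 + 26)² = 249 - 1*43² = 249 - 1*1849 = 249 - 1849 = -1600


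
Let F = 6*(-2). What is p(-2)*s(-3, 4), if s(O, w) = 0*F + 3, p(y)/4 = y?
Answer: -24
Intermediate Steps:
F = -12
p(y) = 4*y
s(O, w) = 3 (s(O, w) = 0*(-12) + 3 = 0 + 3 = 3)
p(-2)*s(-3, 4) = (4*(-2))*3 = -8*3 = -24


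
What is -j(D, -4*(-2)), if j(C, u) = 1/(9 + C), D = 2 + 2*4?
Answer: -1/19 ≈ -0.052632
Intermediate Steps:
D = 10 (D = 2 + 8 = 10)
-j(D, -4*(-2)) = -1/(9 + 10) = -1/19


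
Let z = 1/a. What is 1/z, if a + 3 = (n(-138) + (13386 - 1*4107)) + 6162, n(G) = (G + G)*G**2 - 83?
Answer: -5240789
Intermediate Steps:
n(G) = -83 + 2*G**3 (n(G) = (2*G)*G**2 - 83 = 2*G**3 - 83 = -83 + 2*G**3)
a = -5240789 (a = -3 + (((-83 + 2*(-138)**3) + (13386 - 1*4107)) + 6162) = -3 + (((-83 + 2*(-2628072)) + (13386 - 4107)) + 6162) = -3 + (((-83 - 5256144) + 9279) + 6162) = -3 + ((-5256227 + 9279) + 6162) = -3 + (-5246948 + 6162) = -3 - 5240786 = -5240789)
z = -1/5240789 (z = 1/(-5240789) = -1/5240789 ≈ -1.9081e-7)
1/z = 1/(-1/5240789) = -5240789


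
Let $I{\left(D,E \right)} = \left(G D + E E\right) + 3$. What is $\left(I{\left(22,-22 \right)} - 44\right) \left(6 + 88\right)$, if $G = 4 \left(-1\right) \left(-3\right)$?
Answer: $66458$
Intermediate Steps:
$G = 12$ ($G = \left(-4\right) \left(-3\right) = 12$)
$I{\left(D,E \right)} = 3 + E^{2} + 12 D$ ($I{\left(D,E \right)} = \left(12 D + E E\right) + 3 = \left(12 D + E^{2}\right) + 3 = \left(E^{2} + 12 D\right) + 3 = 3 + E^{2} + 12 D$)
$\left(I{\left(22,-22 \right)} - 44\right) \left(6 + 88\right) = \left(\left(3 + \left(-22\right)^{2} + 12 \cdot 22\right) - 44\right) \left(6 + 88\right) = \left(\left(3 + 484 + 264\right) - 44\right) 94 = \left(751 - 44\right) 94 = 707 \cdot 94 = 66458$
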